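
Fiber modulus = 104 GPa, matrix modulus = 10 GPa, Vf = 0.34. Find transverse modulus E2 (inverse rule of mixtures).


1/E2 = Vf/Ef + (1-Vf)/Em = 0.34/104 + 0.66/10
E2 = 14.44 GPa

14.44 GPa


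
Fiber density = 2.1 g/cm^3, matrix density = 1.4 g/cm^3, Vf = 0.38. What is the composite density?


rho_c = rho_f*Vf + rho_m*(1-Vf) = 2.1*0.38 + 1.4*0.62 = 1.666 g/cm^3

1.666 g/cm^3


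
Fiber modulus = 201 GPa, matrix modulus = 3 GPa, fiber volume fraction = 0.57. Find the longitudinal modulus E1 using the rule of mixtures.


E1 = Ef*Vf + Em*(1-Vf) = 201*0.57 + 3*0.43 = 115.86 GPa

115.86 GPa


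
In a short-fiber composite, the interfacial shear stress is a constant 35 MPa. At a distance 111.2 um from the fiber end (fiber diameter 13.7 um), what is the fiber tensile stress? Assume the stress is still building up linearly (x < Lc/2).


Force balance: sigma_f * (pi*d^2/4) = tau * (pi*d) * x  ->  sigma_f = 4 * tau * x / d
sigma_f = 4 * 35 * 111.2 / 13.7 = 1136.4 MPa

1136.4 MPa


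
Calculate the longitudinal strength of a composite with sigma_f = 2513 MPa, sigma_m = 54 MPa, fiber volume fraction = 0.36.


sigma_1 = sigma_f*Vf + sigma_m*(1-Vf) = 2513*0.36 + 54*0.64 = 939.2 MPa

939.2 MPa


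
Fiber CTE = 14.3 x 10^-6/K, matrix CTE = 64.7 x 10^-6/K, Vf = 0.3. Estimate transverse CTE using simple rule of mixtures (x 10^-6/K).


alpha_2 = alpha_f*Vf + alpha_m*(1-Vf) = 14.3*0.3 + 64.7*0.7 = 49.6 x 10^-6/K

49.6 x 10^-6/K


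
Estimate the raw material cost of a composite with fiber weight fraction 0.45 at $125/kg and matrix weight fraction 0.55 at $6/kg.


Cost = cost_f*Wf + cost_m*Wm = 125*0.45 + 6*0.55 = $59.55/kg

$59.55/kg


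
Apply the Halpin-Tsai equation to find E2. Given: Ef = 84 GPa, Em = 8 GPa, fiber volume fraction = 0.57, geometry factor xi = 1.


eta = (Ef/Em - 1)/(Ef/Em + xi) = (10.5 - 1)/(10.5 + 1) = 0.8261
E2 = Em*(1+xi*eta*Vf)/(1-eta*Vf) = 22.24 GPa

22.24 GPa


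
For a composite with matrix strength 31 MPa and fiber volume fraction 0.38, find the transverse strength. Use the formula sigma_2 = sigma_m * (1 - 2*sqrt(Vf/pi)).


factor = 1 - 2*sqrt(0.38/pi) = 0.3044
sigma_2 = 31 * 0.3044 = 9.44 MPa

9.44 MPa


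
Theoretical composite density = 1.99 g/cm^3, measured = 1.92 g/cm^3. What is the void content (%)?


Void% = (rho_theo - rho_actual)/rho_theo * 100 = (1.99 - 1.92)/1.99 * 100 = 3.52%

3.52%


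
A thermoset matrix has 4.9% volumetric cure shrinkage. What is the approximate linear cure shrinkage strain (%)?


Linear shrinkage ≈ vol_shrink/3 = 4.9/3 = 1.633%

1.633%


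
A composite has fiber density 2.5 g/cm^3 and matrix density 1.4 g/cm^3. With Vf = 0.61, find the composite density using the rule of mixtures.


rho_c = rho_f*Vf + rho_m*(1-Vf) = 2.5*0.61 + 1.4*0.39 = 2.071 g/cm^3

2.071 g/cm^3


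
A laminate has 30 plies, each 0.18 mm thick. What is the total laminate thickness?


h = n * t_ply = 30 * 0.18 = 5.4 mm

5.4 mm


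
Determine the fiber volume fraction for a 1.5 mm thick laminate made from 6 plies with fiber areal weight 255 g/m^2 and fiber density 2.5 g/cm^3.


Vf = n * FAW / (rho_f * h * 1000) = 6 * 255 / (2.5 * 1.5 * 1000) = 0.408

0.408


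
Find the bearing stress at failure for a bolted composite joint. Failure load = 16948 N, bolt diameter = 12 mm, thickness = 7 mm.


sigma_br = F/(d*h) = 16948/(12*7) = 201.8 MPa

201.8 MPa


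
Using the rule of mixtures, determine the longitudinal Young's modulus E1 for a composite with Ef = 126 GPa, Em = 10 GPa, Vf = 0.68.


E1 = Ef*Vf + Em*(1-Vf) = 126*0.68 + 10*0.32 = 88.88 GPa

88.88 GPa


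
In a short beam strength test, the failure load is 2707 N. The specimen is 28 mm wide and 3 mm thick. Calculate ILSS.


ILSS = 3F/(4bh) = 3*2707/(4*28*3) = 24.17 MPa

24.17 MPa


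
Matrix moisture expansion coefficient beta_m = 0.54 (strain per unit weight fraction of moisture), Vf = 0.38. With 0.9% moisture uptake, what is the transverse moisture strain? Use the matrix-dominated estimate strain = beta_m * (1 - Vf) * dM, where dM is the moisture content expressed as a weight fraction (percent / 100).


dM = 0.9/100 = 0.009
strain = beta_m * (1-Vf) * dM = 0.54 * 0.62 * 0.009 = 0.0030132

0.0030132


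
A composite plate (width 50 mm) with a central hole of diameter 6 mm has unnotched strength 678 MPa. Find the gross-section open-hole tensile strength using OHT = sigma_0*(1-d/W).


OHT = sigma_0*(1-d/W) = 678*(1-6/50) = 596.6 MPa

596.6 MPa


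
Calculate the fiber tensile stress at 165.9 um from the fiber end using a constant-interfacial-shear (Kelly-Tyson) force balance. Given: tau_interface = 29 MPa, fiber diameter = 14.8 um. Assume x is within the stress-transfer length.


Force balance: sigma_f * (pi*d^2/4) = tau * (pi*d) * x  ->  sigma_f = 4 * tau * x / d
sigma_f = 4 * 29 * 165.9 / 14.8 = 1300.3 MPa

1300.3 MPa


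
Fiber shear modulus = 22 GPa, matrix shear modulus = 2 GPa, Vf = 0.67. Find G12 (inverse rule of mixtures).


1/G12 = Vf/Gf + (1-Vf)/Gm = 0.67/22 + 0.33/2
G12 = 5.12 GPa

5.12 GPa


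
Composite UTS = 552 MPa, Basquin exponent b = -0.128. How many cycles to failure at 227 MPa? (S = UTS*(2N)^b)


N = 0.5 * (S/UTS)^(1/b) = 0.5 * (227/552)^(1/-0.128) = 517.5080 cycles

517.5080 cycles


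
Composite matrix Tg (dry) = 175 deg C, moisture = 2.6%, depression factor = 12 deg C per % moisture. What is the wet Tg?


Tg_wet = Tg_dry - k*moisture = 175 - 12*2.6 = 143.8 deg C

143.8 deg C


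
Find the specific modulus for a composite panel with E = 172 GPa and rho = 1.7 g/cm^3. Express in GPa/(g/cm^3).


Specific stiffness = E/rho = 172/1.7 = 101.2 GPa/(g/cm^3)

101.2 GPa/(g/cm^3)


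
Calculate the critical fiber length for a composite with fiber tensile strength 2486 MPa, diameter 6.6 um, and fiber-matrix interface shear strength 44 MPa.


Lc = sigma_f * d / (2 * tau_i) = 2486 * 6.6 / (2 * 44) = 186.5 um

186.5 um


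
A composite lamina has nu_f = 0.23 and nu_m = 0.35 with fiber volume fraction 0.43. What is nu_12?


nu_12 = nu_f*Vf + nu_m*(1-Vf) = 0.23*0.43 + 0.35*0.57 = 0.2984

0.2984


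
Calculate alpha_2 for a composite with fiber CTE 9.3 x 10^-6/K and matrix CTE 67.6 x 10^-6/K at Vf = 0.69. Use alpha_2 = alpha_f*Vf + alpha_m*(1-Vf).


alpha_2 = alpha_f*Vf + alpha_m*(1-Vf) = 9.3*0.69 + 67.6*0.31 = 27.4 x 10^-6/K

27.4 x 10^-6/K


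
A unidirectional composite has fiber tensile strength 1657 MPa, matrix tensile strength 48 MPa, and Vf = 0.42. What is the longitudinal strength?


sigma_1 = sigma_f*Vf + sigma_m*(1-Vf) = 1657*0.42 + 48*0.58 = 723.8 MPa

723.8 MPa


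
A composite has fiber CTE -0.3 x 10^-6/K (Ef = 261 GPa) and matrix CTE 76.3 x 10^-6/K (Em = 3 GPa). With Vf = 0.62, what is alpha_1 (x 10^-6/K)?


E1 = Ef*Vf + Em*(1-Vf) = 162.96
alpha_1 = (alpha_f*Ef*Vf + alpha_m*Em*(1-Vf))/E1 = 0.24 x 10^-6/K

0.24 x 10^-6/K


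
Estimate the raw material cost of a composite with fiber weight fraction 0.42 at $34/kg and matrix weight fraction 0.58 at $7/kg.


Cost = cost_f*Wf + cost_m*Wm = 34*0.42 + 7*0.58 = $18.34/kg

$18.34/kg


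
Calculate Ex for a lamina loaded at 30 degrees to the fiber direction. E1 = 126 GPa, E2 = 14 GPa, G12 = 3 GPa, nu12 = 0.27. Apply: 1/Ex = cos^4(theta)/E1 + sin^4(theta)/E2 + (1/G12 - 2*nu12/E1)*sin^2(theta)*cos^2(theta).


cos^4(30) = 0.5625, sin^4(30) = 0.0625, sin^2(30)*cos^2(30) = 0.1875
1/G12 - 2*nu12/E1 = 1/3 - 2*0.27/126 = 0.329048 GPa^-1
1/Ex = 0.5625/126 + 0.0625/14 + 0.329048*0.1875 = 0.070625 GPa^-1
Ex = 14.16 GPa

14.16 GPa


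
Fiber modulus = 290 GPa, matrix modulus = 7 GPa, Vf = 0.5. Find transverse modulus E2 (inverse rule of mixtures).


1/E2 = Vf/Ef + (1-Vf)/Em = 0.5/290 + 0.5/7
E2 = 13.67 GPa

13.67 GPa


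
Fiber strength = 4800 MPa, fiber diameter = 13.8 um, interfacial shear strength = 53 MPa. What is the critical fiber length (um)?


Lc = sigma_f * d / (2 * tau_i) = 4800 * 13.8 / (2 * 53) = 624.9 um

624.9 um


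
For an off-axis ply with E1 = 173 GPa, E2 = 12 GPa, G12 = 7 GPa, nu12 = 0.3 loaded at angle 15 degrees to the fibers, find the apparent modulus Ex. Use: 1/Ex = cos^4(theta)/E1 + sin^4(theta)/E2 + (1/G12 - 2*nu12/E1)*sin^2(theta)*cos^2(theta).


cos^4(15) = 0.870513, sin^4(15) = 0.004487, sin^2(15)*cos^2(15) = 0.0625
1/G12 - 2*nu12/E1 = 1/7 - 2*0.3/173 = 0.139389 GPa^-1
1/Ex = 0.870513/173 + 0.004487/12 + 0.139389*0.0625 = 0.0141176 GPa^-1
Ex = 70.83 GPa

70.83 GPa


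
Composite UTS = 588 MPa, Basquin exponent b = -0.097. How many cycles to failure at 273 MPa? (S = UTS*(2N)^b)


N = 0.5 * (S/UTS)^(1/b) = 0.5 * (273/588)^(1/-0.097) = 1361.9867 cycles

1361.9867 cycles


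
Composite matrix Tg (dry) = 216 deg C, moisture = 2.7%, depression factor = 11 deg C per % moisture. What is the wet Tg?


Tg_wet = Tg_dry - k*moisture = 216 - 11*2.7 = 186.3 deg C

186.3 deg C


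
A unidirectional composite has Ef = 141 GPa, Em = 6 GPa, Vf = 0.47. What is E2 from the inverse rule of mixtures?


1/E2 = Vf/Ef + (1-Vf)/Em = 0.47/141 + 0.53/6
E2 = 10.91 GPa

10.91 GPa


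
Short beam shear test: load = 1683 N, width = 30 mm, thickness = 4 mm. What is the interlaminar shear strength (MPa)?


ILSS = 3F/(4bh) = 3*1683/(4*30*4) = 10.52 MPa

10.52 MPa


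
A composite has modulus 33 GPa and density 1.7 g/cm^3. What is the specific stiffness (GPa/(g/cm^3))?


Specific stiffness = E/rho = 33/1.7 = 19.4 GPa/(g/cm^3)

19.4 GPa/(g/cm^3)


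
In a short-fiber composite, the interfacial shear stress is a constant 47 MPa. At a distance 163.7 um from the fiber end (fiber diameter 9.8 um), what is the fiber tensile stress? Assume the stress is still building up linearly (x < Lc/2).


Force balance: sigma_f * (pi*d^2/4) = tau * (pi*d) * x  ->  sigma_f = 4 * tau * x / d
sigma_f = 4 * 47 * 163.7 / 9.8 = 3140.4 MPa

3140.4 MPa


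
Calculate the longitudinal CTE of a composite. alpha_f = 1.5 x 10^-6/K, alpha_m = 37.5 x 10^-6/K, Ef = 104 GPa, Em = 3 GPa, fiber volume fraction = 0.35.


E1 = Ef*Vf + Em*(1-Vf) = 38.35
alpha_1 = (alpha_f*Ef*Vf + alpha_m*Em*(1-Vf))/E1 = 3.33 x 10^-6/K

3.33 x 10^-6/K


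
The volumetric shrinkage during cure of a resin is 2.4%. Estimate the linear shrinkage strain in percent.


Linear shrinkage ≈ vol_shrink/3 = 2.4/3 = 0.8%

0.8%


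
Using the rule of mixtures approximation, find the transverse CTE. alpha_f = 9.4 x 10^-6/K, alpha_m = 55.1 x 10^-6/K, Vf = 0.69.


alpha_2 = alpha_f*Vf + alpha_m*(1-Vf) = 9.4*0.69 + 55.1*0.31 = 23.6 x 10^-6/K

23.6 x 10^-6/K


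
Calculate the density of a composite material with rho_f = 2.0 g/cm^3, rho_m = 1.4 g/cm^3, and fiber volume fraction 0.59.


rho_c = rho_f*Vf + rho_m*(1-Vf) = 2.0*0.59 + 1.4*0.41 = 1.754 g/cm^3

1.754 g/cm^3


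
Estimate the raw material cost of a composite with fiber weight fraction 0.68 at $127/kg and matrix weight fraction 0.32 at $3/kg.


Cost = cost_f*Wf + cost_m*Wm = 127*0.68 + 3*0.32 = $87.32/kg

$87.32/kg


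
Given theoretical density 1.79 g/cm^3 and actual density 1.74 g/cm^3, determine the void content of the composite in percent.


Void% = (rho_theo - rho_actual)/rho_theo * 100 = (1.79 - 1.74)/1.79 * 100 = 2.79%

2.79%


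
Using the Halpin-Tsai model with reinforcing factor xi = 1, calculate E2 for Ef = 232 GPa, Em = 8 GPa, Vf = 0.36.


eta = (Ef/Em - 1)/(Ef/Em + xi) = (29.0 - 1)/(29.0 + 1) = 0.9333
E2 = Em*(1+xi*eta*Vf)/(1-eta*Vf) = 16.1 GPa

16.1 GPa


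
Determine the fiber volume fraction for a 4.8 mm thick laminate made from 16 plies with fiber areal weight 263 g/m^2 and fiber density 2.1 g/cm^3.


Vf = n * FAW / (rho_f * h * 1000) = 16 * 263 / (2.1 * 4.8 * 1000) = 0.4175

0.4175


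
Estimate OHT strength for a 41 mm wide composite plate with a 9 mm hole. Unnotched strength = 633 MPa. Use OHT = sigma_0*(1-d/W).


OHT = sigma_0*(1-d/W) = 633*(1-9/41) = 494.0 MPa

494.0 MPa


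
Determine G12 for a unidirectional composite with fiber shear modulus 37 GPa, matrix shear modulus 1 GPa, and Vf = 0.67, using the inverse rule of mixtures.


1/G12 = Vf/Gf + (1-Vf)/Gm = 0.67/37 + 0.33/1
G12 = 2.87 GPa

2.87 GPa


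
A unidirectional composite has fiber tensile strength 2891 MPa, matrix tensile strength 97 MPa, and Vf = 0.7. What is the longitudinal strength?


sigma_1 = sigma_f*Vf + sigma_m*(1-Vf) = 2891*0.7 + 97*0.3 = 2052.8 MPa

2052.8 MPa


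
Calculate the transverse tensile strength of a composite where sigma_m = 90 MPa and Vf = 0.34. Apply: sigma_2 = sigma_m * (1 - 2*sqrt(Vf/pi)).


factor = 1 - 2*sqrt(0.34/pi) = 0.342
sigma_2 = 90 * 0.342 = 30.78 MPa

30.78 MPa


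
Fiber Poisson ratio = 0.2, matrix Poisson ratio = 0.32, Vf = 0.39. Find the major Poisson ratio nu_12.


nu_12 = nu_f*Vf + nu_m*(1-Vf) = 0.2*0.39 + 0.32*0.61 = 0.2732

0.2732


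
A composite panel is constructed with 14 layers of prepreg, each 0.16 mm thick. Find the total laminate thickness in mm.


h = n * t_ply = 14 * 0.16 = 2.24 mm

2.24 mm


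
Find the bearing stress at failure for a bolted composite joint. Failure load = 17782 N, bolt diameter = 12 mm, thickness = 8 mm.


sigma_br = F/(d*h) = 17782/(12*8) = 185.2 MPa

185.2 MPa


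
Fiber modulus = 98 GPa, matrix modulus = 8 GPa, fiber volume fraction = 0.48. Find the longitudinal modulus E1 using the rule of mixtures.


E1 = Ef*Vf + Em*(1-Vf) = 98*0.48 + 8*0.52 = 51.2 GPa

51.2 GPa


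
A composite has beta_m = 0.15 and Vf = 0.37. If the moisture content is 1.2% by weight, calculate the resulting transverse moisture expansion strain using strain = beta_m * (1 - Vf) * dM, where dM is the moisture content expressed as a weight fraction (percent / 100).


dM = 1.2/100 = 0.012
strain = beta_m * (1-Vf) * dM = 0.15 * 0.63 * 0.012 = 0.001134

0.001134


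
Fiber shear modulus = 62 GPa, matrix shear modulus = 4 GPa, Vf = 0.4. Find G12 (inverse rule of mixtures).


1/G12 = Vf/Gf + (1-Vf)/Gm = 0.4/62 + 0.6/4
G12 = 6.39 GPa

6.39 GPa


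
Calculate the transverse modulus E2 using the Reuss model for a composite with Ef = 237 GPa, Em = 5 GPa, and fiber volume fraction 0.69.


1/E2 = Vf/Ef + (1-Vf)/Em = 0.69/237 + 0.31/5
E2 = 15.41 GPa

15.41 GPa


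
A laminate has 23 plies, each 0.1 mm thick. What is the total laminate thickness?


h = n * t_ply = 23 * 0.1 = 2.3 mm

2.3 mm


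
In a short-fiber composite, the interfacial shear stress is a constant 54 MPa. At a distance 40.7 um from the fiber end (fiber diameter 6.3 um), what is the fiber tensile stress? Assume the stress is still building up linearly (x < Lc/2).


Force balance: sigma_f * (pi*d^2/4) = tau * (pi*d) * x  ->  sigma_f = 4 * tau * x / d
sigma_f = 4 * 54 * 40.7 / 6.3 = 1395.4 MPa

1395.4 MPa


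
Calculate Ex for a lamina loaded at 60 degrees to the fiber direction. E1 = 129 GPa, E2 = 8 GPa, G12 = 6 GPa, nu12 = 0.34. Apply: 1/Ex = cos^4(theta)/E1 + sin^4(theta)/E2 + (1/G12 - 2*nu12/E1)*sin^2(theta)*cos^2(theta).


cos^4(60) = 0.0625, sin^4(60) = 0.5625, sin^2(60)*cos^2(60) = 0.1875
1/G12 - 2*nu12/E1 = 1/6 - 2*0.34/129 = 0.161395 GPa^-1
1/Ex = 0.0625/129 + 0.5625/8 + 0.161395*0.1875 = 0.1010586 GPa^-1
Ex = 9.9 GPa

9.9 GPa


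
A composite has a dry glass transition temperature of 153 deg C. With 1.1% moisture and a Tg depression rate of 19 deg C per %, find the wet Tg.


Tg_wet = Tg_dry - k*moisture = 153 - 19*1.1 = 132.1 deg C

132.1 deg C


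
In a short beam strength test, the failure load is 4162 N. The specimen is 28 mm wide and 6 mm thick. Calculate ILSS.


ILSS = 3F/(4bh) = 3*4162/(4*28*6) = 18.58 MPa

18.58 MPa


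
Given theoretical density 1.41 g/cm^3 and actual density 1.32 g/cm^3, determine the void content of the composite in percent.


Void% = (rho_theo - rho_actual)/rho_theo * 100 = (1.41 - 1.32)/1.41 * 100 = 6.38%

6.38%


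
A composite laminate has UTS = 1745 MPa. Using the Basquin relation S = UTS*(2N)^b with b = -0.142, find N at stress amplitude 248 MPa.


N = 0.5 * (S/UTS)^(1/b) = 0.5 * (248/1745)^(1/-0.142) = 463638.5241 cycles

463638.5241 cycles


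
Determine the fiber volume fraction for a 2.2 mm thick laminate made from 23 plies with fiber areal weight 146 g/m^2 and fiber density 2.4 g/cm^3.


Vf = n * FAW / (rho_f * h * 1000) = 23 * 146 / (2.4 * 2.2 * 1000) = 0.636

0.636


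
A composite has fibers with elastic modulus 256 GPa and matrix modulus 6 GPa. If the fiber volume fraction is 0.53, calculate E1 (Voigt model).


E1 = Ef*Vf + Em*(1-Vf) = 256*0.53 + 6*0.47 = 138.5 GPa

138.5 GPa


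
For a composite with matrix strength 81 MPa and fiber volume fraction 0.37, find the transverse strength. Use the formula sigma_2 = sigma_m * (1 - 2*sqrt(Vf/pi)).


factor = 1 - 2*sqrt(0.37/pi) = 0.3136
sigma_2 = 81 * 0.3136 = 25.4 MPa

25.4 MPa


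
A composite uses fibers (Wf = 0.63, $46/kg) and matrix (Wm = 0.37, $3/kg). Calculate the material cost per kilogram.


Cost = cost_f*Wf + cost_m*Wm = 46*0.63 + 3*0.37 = $30.09/kg

$30.09/kg


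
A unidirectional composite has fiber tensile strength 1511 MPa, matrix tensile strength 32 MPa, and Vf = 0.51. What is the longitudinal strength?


sigma_1 = sigma_f*Vf + sigma_m*(1-Vf) = 1511*0.51 + 32*0.49 = 786.3 MPa

786.3 MPa


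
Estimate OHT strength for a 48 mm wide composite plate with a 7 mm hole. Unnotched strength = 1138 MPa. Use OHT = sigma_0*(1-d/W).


OHT = sigma_0*(1-d/W) = 1138*(1-7/48) = 972.0 MPa

972.0 MPa


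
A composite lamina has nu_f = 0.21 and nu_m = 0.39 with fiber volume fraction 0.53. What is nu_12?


nu_12 = nu_f*Vf + nu_m*(1-Vf) = 0.21*0.53 + 0.39*0.47 = 0.2946

0.2946


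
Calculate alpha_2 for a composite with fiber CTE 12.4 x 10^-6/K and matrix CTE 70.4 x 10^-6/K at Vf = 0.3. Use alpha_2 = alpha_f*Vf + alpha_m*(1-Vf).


alpha_2 = alpha_f*Vf + alpha_m*(1-Vf) = 12.4*0.3 + 70.4*0.7 = 53.0 x 10^-6/K

53.0 x 10^-6/K


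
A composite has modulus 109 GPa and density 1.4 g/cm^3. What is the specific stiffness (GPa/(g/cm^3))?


Specific stiffness = E/rho = 109/1.4 = 77.9 GPa/(g/cm^3)

77.9 GPa/(g/cm^3)


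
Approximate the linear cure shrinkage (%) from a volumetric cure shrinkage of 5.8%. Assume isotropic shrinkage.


Linear shrinkage ≈ vol_shrink/3 = 5.8/3 = 1.933%

1.933%


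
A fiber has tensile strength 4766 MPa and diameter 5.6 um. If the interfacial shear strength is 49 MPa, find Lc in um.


Lc = sigma_f * d / (2 * tau_i) = 4766 * 5.6 / (2 * 49) = 272.3 um

272.3 um


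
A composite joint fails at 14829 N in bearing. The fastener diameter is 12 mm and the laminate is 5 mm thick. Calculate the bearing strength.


sigma_br = F/(d*h) = 14829/(12*5) = 247.2 MPa

247.2 MPa


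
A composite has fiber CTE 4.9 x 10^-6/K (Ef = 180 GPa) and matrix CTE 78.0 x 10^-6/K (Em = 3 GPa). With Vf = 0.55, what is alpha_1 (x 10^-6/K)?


E1 = Ef*Vf + Em*(1-Vf) = 100.35
alpha_1 = (alpha_f*Ef*Vf + alpha_m*Em*(1-Vf))/E1 = 5.88 x 10^-6/K

5.88 x 10^-6/K


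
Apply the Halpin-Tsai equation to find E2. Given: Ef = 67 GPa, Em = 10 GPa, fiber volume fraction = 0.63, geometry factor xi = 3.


eta = (Ef/Em - 1)/(Ef/Em + xi) = (6.7 - 1)/(6.7 + 3) = 0.5876
E2 = Em*(1+xi*eta*Vf)/(1-eta*Vf) = 33.51 GPa

33.51 GPa


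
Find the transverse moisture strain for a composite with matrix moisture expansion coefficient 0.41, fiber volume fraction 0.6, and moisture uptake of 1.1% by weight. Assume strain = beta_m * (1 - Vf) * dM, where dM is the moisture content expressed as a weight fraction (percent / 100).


dM = 1.1/100 = 0.011
strain = beta_m * (1-Vf) * dM = 0.41 * 0.4 * 0.011 = 0.001804

0.001804


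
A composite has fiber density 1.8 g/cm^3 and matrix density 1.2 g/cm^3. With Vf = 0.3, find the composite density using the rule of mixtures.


rho_c = rho_f*Vf + rho_m*(1-Vf) = 1.8*0.3 + 1.2*0.7 = 1.38 g/cm^3

1.38 g/cm^3


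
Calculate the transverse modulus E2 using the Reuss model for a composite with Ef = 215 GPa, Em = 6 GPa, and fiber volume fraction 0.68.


1/E2 = Vf/Ef + (1-Vf)/Em = 0.68/215 + 0.32/6
E2 = 17.7 GPa

17.7 GPa


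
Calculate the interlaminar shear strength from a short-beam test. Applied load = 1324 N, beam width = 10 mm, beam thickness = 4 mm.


ILSS = 3F/(4bh) = 3*1324/(4*10*4) = 24.83 MPa

24.83 MPa


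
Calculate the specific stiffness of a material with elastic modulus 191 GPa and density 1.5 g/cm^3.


Specific stiffness = E/rho = 191/1.5 = 127.3 GPa/(g/cm^3)

127.3 GPa/(g/cm^3)


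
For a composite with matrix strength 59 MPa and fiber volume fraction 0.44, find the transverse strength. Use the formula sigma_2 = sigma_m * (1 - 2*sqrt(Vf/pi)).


factor = 1 - 2*sqrt(0.44/pi) = 0.2515
sigma_2 = 59 * 0.2515 = 14.84 MPa

14.84 MPa


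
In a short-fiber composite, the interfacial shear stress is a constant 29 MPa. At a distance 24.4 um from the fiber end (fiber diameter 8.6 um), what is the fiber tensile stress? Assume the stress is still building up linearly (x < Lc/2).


Force balance: sigma_f * (pi*d^2/4) = tau * (pi*d) * x  ->  sigma_f = 4 * tau * x / d
sigma_f = 4 * 29 * 24.4 / 8.6 = 329.1 MPa

329.1 MPa


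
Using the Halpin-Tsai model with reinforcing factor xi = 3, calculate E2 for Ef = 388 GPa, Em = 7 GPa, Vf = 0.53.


eta = (Ef/Em - 1)/(Ef/Em + xi) = (55.4286 - 1)/(55.4286 + 3) = 0.9315
E2 = Em*(1+xi*eta*Vf)/(1-eta*Vf) = 34.3 GPa

34.3 GPa


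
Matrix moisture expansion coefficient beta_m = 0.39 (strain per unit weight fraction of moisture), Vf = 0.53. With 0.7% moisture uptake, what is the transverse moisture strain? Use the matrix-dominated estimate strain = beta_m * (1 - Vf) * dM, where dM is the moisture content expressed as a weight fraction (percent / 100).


dM = 0.7/100 = 0.007
strain = beta_m * (1-Vf) * dM = 0.39 * 0.47 * 0.007 = 0.0012831

0.0012831


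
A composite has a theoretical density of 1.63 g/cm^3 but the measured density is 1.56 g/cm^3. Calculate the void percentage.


Void% = (rho_theo - rho_actual)/rho_theo * 100 = (1.63 - 1.56)/1.63 * 100 = 4.29%

4.29%


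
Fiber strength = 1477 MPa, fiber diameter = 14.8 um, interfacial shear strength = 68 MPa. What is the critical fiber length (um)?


Lc = sigma_f * d / (2 * tau_i) = 1477 * 14.8 / (2 * 68) = 160.7 um

160.7 um


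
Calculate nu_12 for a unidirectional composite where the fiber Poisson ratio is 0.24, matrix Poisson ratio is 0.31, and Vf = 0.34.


nu_12 = nu_f*Vf + nu_m*(1-Vf) = 0.24*0.34 + 0.31*0.66 = 0.2862

0.2862


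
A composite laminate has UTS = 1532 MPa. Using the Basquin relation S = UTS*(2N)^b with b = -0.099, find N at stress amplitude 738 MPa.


N = 0.5 * (S/UTS)^(1/b) = 0.5 * (738/1532)^(1/-0.099) = 799.8981 cycles

799.8981 cycles


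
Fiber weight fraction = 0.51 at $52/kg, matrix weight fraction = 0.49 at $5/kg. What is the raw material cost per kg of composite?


Cost = cost_f*Wf + cost_m*Wm = 52*0.51 + 5*0.49 = $28.97/kg

$28.97/kg


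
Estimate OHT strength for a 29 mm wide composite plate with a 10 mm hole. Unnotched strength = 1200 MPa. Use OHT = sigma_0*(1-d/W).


OHT = sigma_0*(1-d/W) = 1200*(1-10/29) = 786.2 MPa

786.2 MPa


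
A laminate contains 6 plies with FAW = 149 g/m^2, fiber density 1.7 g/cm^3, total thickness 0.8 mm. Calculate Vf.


Vf = n * FAW / (rho_f * h * 1000) = 6 * 149 / (1.7 * 0.8 * 1000) = 0.6574

0.6574


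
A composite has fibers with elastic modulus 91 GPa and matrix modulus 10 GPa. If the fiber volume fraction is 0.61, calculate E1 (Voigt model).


E1 = Ef*Vf + Em*(1-Vf) = 91*0.61 + 10*0.39 = 59.41 GPa

59.41 GPa


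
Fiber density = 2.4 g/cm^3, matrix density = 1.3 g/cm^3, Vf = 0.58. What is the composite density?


rho_c = rho_f*Vf + rho_m*(1-Vf) = 2.4*0.58 + 1.3*0.42 = 1.938 g/cm^3

1.938 g/cm^3


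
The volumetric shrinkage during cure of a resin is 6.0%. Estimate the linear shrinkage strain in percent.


Linear shrinkage ≈ vol_shrink/3 = 6.0/3 = 2.0%

2.0%


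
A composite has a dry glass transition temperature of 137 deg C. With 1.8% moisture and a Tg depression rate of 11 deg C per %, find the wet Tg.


Tg_wet = Tg_dry - k*moisture = 137 - 11*1.8 = 117.2 deg C

117.2 deg C


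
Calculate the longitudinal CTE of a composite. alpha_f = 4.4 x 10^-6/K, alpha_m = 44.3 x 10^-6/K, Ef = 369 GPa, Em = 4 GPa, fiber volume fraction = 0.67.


E1 = Ef*Vf + Em*(1-Vf) = 248.55
alpha_1 = (alpha_f*Ef*Vf + alpha_m*Em*(1-Vf))/E1 = 4.61 x 10^-6/K

4.61 x 10^-6/K


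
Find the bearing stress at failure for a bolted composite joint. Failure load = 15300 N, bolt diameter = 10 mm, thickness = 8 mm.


sigma_br = F/(d*h) = 15300/(10*8) = 191.3 MPa

191.3 MPa


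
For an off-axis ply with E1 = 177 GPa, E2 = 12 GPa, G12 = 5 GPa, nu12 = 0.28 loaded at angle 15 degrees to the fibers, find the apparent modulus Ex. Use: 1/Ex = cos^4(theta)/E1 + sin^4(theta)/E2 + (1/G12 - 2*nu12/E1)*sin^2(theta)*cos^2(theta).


cos^4(15) = 0.870513, sin^4(15) = 0.004487, sin^2(15)*cos^2(15) = 0.0625
1/G12 - 2*nu12/E1 = 1/5 - 2*0.28/177 = 0.196836 GPa^-1
1/Ex = 0.870513/177 + 0.004487/12 + 0.196836*0.0625 = 0.0175944 GPa^-1
Ex = 56.84 GPa

56.84 GPa


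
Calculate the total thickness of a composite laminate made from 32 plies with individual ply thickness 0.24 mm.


h = n * t_ply = 32 * 0.24 = 7.68 mm

7.68 mm


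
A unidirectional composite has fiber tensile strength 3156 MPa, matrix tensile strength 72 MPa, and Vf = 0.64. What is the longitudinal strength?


sigma_1 = sigma_f*Vf + sigma_m*(1-Vf) = 3156*0.64 + 72*0.36 = 2045.8 MPa

2045.8 MPa


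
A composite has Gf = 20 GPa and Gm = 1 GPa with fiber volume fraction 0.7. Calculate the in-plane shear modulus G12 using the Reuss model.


1/G12 = Vf/Gf + (1-Vf)/Gm = 0.7/20 + 0.3/1
G12 = 2.99 GPa

2.99 GPa


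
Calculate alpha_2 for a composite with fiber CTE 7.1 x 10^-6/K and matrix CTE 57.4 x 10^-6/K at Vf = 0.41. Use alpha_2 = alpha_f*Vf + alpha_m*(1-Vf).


alpha_2 = alpha_f*Vf + alpha_m*(1-Vf) = 7.1*0.41 + 57.4*0.59 = 36.8 x 10^-6/K

36.8 x 10^-6/K


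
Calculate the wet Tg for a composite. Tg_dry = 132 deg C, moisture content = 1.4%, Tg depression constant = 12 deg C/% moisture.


Tg_wet = Tg_dry - k*moisture = 132 - 12*1.4 = 115.2 deg C

115.2 deg C


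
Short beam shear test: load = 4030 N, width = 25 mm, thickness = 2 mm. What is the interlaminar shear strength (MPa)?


ILSS = 3F/(4bh) = 3*4030/(4*25*2) = 60.45 MPa

60.45 MPa


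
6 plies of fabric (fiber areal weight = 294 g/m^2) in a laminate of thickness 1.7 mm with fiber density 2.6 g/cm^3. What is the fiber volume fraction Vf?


Vf = n * FAW / (rho_f * h * 1000) = 6 * 294 / (2.6 * 1.7 * 1000) = 0.3991

0.3991


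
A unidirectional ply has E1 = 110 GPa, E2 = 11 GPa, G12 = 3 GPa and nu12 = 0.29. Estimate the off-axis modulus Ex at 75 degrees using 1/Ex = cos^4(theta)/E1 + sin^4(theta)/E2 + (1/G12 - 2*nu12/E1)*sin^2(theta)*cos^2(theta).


cos^4(75) = 0.004487, sin^4(75) = 0.870513, sin^2(75)*cos^2(75) = 0.0625
1/G12 - 2*nu12/E1 = 1/3 - 2*0.29/110 = 0.328061 GPa^-1
1/Ex = 0.004487/110 + 0.870513/11 + 0.328061*0.0625 = 0.0996821 GPa^-1
Ex = 10.03 GPa

10.03 GPa


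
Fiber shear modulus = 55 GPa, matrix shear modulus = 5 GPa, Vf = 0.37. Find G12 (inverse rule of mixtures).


1/G12 = Vf/Gf + (1-Vf)/Gm = 0.37/55 + 0.63/5
G12 = 7.53 GPa

7.53 GPa


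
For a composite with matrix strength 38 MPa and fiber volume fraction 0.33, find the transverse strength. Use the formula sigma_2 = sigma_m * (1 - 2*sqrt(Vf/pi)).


factor = 1 - 2*sqrt(0.33/pi) = 0.3518
sigma_2 = 38 * 0.3518 = 13.37 MPa

13.37 MPa


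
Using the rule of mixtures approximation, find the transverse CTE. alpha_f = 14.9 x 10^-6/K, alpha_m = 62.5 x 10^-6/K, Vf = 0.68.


alpha_2 = alpha_f*Vf + alpha_m*(1-Vf) = 14.9*0.68 + 62.5*0.32 = 30.1 x 10^-6/K

30.1 x 10^-6/K


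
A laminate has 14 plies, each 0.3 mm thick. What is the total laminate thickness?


h = n * t_ply = 14 * 0.3 = 4.2 mm

4.2 mm


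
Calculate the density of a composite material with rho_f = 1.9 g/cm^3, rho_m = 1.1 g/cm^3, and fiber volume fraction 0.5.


rho_c = rho_f*Vf + rho_m*(1-Vf) = 1.9*0.5 + 1.1*0.5 = 1.5 g/cm^3

1.5 g/cm^3


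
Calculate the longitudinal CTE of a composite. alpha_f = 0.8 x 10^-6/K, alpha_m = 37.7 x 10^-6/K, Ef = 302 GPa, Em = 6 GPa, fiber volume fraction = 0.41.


E1 = Ef*Vf + Em*(1-Vf) = 127.36
alpha_1 = (alpha_f*Ef*Vf + alpha_m*Em*(1-Vf))/E1 = 1.83 x 10^-6/K

1.83 x 10^-6/K


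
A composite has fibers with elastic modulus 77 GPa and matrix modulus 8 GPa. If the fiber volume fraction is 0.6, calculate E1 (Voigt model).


E1 = Ef*Vf + Em*(1-Vf) = 77*0.6 + 8*0.4 = 49.4 GPa

49.4 GPa


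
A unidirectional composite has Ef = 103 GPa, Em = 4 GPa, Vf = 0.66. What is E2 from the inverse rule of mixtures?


1/E2 = Vf/Ef + (1-Vf)/Em = 0.66/103 + 0.34/4
E2 = 10.94 GPa

10.94 GPa


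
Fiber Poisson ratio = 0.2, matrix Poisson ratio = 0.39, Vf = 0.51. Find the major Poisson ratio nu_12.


nu_12 = nu_f*Vf + nu_m*(1-Vf) = 0.2*0.51 + 0.39*0.49 = 0.2931

0.2931


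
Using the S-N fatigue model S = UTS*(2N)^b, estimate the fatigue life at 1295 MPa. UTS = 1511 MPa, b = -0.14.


N = 0.5 * (S/UTS)^(1/b) = 0.5 * (1295/1511)^(1/-0.14) = 1.5049 cycles

1.5049 cycles


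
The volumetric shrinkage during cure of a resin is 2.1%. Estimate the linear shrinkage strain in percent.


Linear shrinkage ≈ vol_shrink/3 = 2.1/3 = 0.7%

0.7%


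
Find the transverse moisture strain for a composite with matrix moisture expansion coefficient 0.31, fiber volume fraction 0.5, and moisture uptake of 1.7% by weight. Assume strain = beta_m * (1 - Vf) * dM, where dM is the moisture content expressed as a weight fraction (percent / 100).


dM = 1.7/100 = 0.017
strain = beta_m * (1-Vf) * dM = 0.31 * 0.5 * 0.017 = 0.002635

0.002635


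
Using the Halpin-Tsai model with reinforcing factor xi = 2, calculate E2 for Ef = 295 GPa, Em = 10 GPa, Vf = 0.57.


eta = (Ef/Em - 1)/(Ef/Em + xi) = (29.5 - 1)/(29.5 + 2) = 0.9048
E2 = Em*(1+xi*eta*Vf)/(1-eta*Vf) = 41.95 GPa

41.95 GPa


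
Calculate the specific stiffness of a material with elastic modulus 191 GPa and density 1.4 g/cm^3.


Specific stiffness = E/rho = 191/1.4 = 136.4 GPa/(g/cm^3)

136.4 GPa/(g/cm^3)


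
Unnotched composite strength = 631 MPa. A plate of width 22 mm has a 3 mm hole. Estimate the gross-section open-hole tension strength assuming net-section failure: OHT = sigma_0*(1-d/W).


OHT = sigma_0*(1-d/W) = 631*(1-3/22) = 545.0 MPa

545.0 MPa


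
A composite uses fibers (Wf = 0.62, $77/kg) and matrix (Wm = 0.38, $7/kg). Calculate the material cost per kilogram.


Cost = cost_f*Wf + cost_m*Wm = 77*0.62 + 7*0.38 = $50.4/kg

$50.4/kg


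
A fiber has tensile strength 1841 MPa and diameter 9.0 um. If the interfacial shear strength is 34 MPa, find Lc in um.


Lc = sigma_f * d / (2 * tau_i) = 1841 * 9.0 / (2 * 34) = 243.7 um

243.7 um


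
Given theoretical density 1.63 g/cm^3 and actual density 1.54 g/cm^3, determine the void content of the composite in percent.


Void% = (rho_theo - rho_actual)/rho_theo * 100 = (1.63 - 1.54)/1.63 * 100 = 5.52%

5.52%


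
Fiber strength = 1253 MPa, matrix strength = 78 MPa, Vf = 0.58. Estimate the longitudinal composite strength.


sigma_1 = sigma_f*Vf + sigma_m*(1-Vf) = 1253*0.58 + 78*0.42 = 759.5 MPa

759.5 MPa


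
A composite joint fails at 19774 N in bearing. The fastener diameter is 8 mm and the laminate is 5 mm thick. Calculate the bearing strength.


sigma_br = F/(d*h) = 19774/(8*5) = 494.4 MPa

494.4 MPa


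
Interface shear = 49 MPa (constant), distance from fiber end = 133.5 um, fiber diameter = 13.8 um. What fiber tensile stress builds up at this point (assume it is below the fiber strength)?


Force balance: sigma_f * (pi*d^2/4) = tau * (pi*d) * x  ->  sigma_f = 4 * tau * x / d
sigma_f = 4 * 49 * 133.5 / 13.8 = 1896.1 MPa

1896.1 MPa


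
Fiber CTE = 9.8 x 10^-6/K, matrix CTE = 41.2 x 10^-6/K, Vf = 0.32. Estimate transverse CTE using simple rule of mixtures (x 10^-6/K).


alpha_2 = alpha_f*Vf + alpha_m*(1-Vf) = 9.8*0.32 + 41.2*0.68 = 31.2 x 10^-6/K

31.2 x 10^-6/K


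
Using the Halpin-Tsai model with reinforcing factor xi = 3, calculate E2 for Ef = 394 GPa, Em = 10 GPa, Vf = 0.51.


eta = (Ef/Em - 1)/(Ef/Em + xi) = (39.4 - 1)/(39.4 + 3) = 0.9057
E2 = Em*(1+xi*eta*Vf)/(1-eta*Vf) = 44.33 GPa

44.33 GPa


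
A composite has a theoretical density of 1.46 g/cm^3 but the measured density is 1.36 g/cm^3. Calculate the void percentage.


Void% = (rho_theo - rho_actual)/rho_theo * 100 = (1.46 - 1.36)/1.46 * 100 = 6.85%

6.85%


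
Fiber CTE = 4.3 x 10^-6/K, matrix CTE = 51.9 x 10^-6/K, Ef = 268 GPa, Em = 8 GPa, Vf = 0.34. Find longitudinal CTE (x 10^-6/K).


E1 = Ef*Vf + Em*(1-Vf) = 96.4
alpha_1 = (alpha_f*Ef*Vf + alpha_m*Em*(1-Vf))/E1 = 6.91 x 10^-6/K

6.91 x 10^-6/K


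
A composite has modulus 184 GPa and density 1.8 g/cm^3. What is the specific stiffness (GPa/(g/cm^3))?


Specific stiffness = E/rho = 184/1.8 = 102.2 GPa/(g/cm^3)

102.2 GPa/(g/cm^3)


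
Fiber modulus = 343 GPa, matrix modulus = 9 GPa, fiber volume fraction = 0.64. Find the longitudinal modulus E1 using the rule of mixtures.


E1 = Ef*Vf + Em*(1-Vf) = 343*0.64 + 9*0.36 = 222.76 GPa

222.76 GPa


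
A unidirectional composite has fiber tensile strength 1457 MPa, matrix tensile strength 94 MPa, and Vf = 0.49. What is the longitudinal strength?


sigma_1 = sigma_f*Vf + sigma_m*(1-Vf) = 1457*0.49 + 94*0.51 = 761.9 MPa

761.9 MPa


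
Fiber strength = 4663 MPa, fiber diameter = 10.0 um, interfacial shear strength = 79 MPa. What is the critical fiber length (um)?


Lc = sigma_f * d / (2 * tau_i) = 4663 * 10.0 / (2 * 79) = 295.1 um

295.1 um


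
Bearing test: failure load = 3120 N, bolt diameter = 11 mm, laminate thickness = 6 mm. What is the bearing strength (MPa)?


sigma_br = F/(d*h) = 3120/(11*6) = 47.3 MPa

47.3 MPa


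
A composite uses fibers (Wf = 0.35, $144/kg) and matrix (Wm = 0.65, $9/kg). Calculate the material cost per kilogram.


Cost = cost_f*Wf + cost_m*Wm = 144*0.35 + 9*0.65 = $56.25/kg

$56.25/kg


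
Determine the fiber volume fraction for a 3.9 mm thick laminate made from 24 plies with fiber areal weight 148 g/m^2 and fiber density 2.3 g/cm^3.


Vf = n * FAW / (rho_f * h * 1000) = 24 * 148 / (2.3 * 3.9 * 1000) = 0.396

0.396


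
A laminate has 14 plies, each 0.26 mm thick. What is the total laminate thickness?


h = n * t_ply = 14 * 0.26 = 3.64 mm

3.64 mm


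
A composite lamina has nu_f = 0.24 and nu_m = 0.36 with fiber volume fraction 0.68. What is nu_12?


nu_12 = nu_f*Vf + nu_m*(1-Vf) = 0.24*0.68 + 0.36*0.32 = 0.2784

0.2784


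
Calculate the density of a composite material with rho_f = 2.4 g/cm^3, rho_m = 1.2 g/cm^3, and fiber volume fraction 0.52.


rho_c = rho_f*Vf + rho_m*(1-Vf) = 2.4*0.52 + 1.2*0.48 = 1.824 g/cm^3

1.824 g/cm^3


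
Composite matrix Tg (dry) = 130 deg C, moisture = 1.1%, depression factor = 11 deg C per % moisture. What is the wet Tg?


Tg_wet = Tg_dry - k*moisture = 130 - 11*1.1 = 117.9 deg C

117.9 deg C


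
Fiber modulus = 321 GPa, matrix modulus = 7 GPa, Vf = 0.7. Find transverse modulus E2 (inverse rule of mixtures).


1/E2 = Vf/Ef + (1-Vf)/Em = 0.7/321 + 0.3/7
E2 = 22.2 GPa

22.2 GPa


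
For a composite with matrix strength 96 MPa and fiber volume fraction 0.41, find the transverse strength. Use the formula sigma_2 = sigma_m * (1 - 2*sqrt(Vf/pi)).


factor = 1 - 2*sqrt(0.41/pi) = 0.2775
sigma_2 = 96 * 0.2775 = 26.64 MPa

26.64 MPa


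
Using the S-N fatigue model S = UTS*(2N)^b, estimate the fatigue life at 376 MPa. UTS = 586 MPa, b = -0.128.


N = 0.5 * (S/UTS)^(1/b) = 0.5 * (376/586)^(1/-0.128) = 16.0146 cycles

16.0146 cycles


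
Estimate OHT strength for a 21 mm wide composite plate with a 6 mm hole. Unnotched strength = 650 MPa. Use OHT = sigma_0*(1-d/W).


OHT = sigma_0*(1-d/W) = 650*(1-6/21) = 464.3 MPa

464.3 MPa


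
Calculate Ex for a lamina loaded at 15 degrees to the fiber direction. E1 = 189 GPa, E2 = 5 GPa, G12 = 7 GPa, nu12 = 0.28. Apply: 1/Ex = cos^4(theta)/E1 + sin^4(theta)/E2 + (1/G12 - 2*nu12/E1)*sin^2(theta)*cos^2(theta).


cos^4(15) = 0.870513, sin^4(15) = 0.004487, sin^2(15)*cos^2(15) = 0.0625
1/G12 - 2*nu12/E1 = 1/7 - 2*0.28/189 = 0.139894 GPa^-1
1/Ex = 0.870513/189 + 0.004487/5 + 0.139894*0.0625 = 0.0142467 GPa^-1
Ex = 70.19 GPa

70.19 GPa


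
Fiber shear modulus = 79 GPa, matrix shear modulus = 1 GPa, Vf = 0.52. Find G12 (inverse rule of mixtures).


1/G12 = Vf/Gf + (1-Vf)/Gm = 0.52/79 + 0.48/1
G12 = 2.06 GPa

2.06 GPa


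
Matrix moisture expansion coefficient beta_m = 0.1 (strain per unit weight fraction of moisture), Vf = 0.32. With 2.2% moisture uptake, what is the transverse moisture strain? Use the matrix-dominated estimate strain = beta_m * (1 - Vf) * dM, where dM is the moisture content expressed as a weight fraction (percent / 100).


dM = 2.2/100 = 0.022
strain = beta_m * (1-Vf) * dM = 0.1 * 0.68 * 0.022 = 0.001496

0.001496


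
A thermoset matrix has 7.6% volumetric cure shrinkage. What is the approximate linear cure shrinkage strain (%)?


Linear shrinkage ≈ vol_shrink/3 = 7.6/3 = 2.533%

2.533%


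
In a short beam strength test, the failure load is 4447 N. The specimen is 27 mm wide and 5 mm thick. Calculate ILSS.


ILSS = 3F/(4bh) = 3*4447/(4*27*5) = 24.71 MPa

24.71 MPa


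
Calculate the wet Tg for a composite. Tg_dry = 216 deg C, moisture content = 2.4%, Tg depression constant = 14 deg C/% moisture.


Tg_wet = Tg_dry - k*moisture = 216 - 14*2.4 = 182.4 deg C

182.4 deg C


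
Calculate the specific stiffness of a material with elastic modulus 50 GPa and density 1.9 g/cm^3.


Specific stiffness = E/rho = 50/1.9 = 26.3 GPa/(g/cm^3)

26.3 GPa/(g/cm^3)


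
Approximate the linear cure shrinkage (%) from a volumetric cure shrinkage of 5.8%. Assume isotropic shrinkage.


Linear shrinkage ≈ vol_shrink/3 = 5.8/3 = 1.933%

1.933%


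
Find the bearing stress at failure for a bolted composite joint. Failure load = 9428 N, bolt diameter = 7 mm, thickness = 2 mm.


sigma_br = F/(d*h) = 9428/(7*2) = 673.4 MPa

673.4 MPa


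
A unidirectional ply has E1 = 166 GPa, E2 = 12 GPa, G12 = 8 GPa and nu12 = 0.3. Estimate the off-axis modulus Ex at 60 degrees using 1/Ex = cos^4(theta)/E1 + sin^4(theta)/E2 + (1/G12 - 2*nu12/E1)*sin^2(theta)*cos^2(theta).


cos^4(60) = 0.0625, sin^4(60) = 0.5625, sin^2(60)*cos^2(60) = 0.1875
1/G12 - 2*nu12/E1 = 1/8 - 2*0.3/166 = 0.121386 GPa^-1
1/Ex = 0.0625/166 + 0.5625/12 + 0.121386*0.1875 = 0.0700113 GPa^-1
Ex = 14.28 GPa

14.28 GPa


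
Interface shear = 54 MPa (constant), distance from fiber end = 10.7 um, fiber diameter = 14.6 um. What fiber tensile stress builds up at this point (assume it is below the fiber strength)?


Force balance: sigma_f * (pi*d^2/4) = tau * (pi*d) * x  ->  sigma_f = 4 * tau * x / d
sigma_f = 4 * 54 * 10.7 / 14.6 = 158.3 MPa

158.3 MPa


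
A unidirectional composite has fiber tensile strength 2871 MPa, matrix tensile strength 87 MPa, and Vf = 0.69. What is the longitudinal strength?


sigma_1 = sigma_f*Vf + sigma_m*(1-Vf) = 2871*0.69 + 87*0.31 = 2008.0 MPa

2008.0 MPa


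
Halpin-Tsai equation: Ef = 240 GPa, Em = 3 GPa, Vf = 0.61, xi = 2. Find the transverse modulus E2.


eta = (Ef/Em - 1)/(Ef/Em + xi) = (80.0 - 1)/(80.0 + 2) = 0.9634
E2 = Em*(1+xi*eta*Vf)/(1-eta*Vf) = 15.83 GPa

15.83 GPa


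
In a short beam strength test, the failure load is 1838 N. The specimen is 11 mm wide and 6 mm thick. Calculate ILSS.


ILSS = 3F/(4bh) = 3*1838/(4*11*6) = 20.89 MPa

20.89 MPa


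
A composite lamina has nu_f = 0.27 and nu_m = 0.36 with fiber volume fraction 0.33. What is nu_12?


nu_12 = nu_f*Vf + nu_m*(1-Vf) = 0.27*0.33 + 0.36*0.67 = 0.3303

0.3303
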